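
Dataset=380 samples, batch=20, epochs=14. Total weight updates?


Iterations per epoch = 380 / 20 = 19
Total updates = iterations_per_epoch * epochs
= 19 * 14
= 266

266


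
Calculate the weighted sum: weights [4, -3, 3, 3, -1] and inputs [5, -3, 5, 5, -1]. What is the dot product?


Element-wise products:
4 * 5 = 20
-3 * -3 = 9
3 * 5 = 15
3 * 5 = 15
-1 * -1 = 1
Sum = 20 + 9 + 15 + 15 + 1
= 60

60


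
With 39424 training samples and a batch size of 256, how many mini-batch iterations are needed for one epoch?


Iterations per epoch = dataset_size / batch_size
= 39424 / 256
= 154

154


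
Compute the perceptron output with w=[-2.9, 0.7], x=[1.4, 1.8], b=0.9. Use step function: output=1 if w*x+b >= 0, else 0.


z = w . x + b
= -2.9*1.4 + 0.7*1.8 + 0.9
= -4.06 + 1.26 + 0.9
= -2.8 + 0.9
= -1.9
Since z = -1.9 < 0, output = 0

0


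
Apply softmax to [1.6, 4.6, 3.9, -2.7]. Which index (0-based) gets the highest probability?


Softmax is a monotonic transformation, so it preserves the argmax.
We need to find the index of the maximum logit.
Index 0: 1.6
Index 1: 4.6
Index 2: 3.9
Index 3: -2.7
Maximum logit = 4.6 at index 1

1


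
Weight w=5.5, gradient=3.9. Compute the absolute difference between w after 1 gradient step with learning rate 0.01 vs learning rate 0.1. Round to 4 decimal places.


With lr=0.01: w_new = 5.5 - 0.01 * 3.9 = 5.461
With lr=0.1: w_new = 5.5 - 0.1 * 3.9 = 5.11
Absolute difference = |5.461 - 5.11|
= 0.3510

0.3510


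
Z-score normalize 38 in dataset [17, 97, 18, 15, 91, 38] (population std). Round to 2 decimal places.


Mean = (17 + 97 + 18 + 15 + 91 + 38) / 6 = 46.0
Variance = sum((x_i - mean)^2) / n = 1212.6667
Std = sqrt(1212.6667) = 34.8234
Z = (x - mean) / std
= (38 - 46.0) / 34.8234
= -8.0 / 34.8234
= -0.23

-0.23


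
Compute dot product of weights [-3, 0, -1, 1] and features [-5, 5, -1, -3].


Element-wise products:
-3 * -5 = 15
0 * 5 = 0
-1 * -1 = 1
1 * -3 = -3
Sum = 15 + 0 + 1 + -3
= 13

13


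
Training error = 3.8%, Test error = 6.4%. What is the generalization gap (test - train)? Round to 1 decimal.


Generalization gap = test_error - train_error
= 6.4 - 3.8
= 2.6%
A moderate gap.

2.6


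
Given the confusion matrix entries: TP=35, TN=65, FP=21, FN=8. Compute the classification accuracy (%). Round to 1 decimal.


Accuracy = (TP + TN) / (TP + TN + FP + FN) * 100
= (35 + 65) / (35 + 65 + 21 + 8)
= 100 / 129
= 0.7752
= 77.5%

77.5


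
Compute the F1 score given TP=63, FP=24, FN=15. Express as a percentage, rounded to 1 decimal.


Precision = TP / (TP + FP) = 63 / 87 = 0.7241
Recall = TP / (TP + FN) = 63 / 78 = 0.8077
F1 = 2 * P * R / (P + R)
= 2 * 0.7241 * 0.8077 / (0.7241 + 0.8077)
= 1.1698 / 1.5318
= 0.7636
As percentage: 76.4%

76.4


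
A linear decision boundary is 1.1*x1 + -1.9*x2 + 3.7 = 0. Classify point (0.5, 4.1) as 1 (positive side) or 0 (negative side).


Compute 1.1 * 0.5 + -1.9 * 4.1 + 3.7
= 0.55 + -7.79 + 3.7
= -3.54
Since -3.54 < 0, the point is on the negative side.

0


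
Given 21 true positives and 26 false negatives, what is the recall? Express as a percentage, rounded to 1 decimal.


Recall = TP / (TP + FN) * 100
= 21 / (21 + 26)
= 21 / 47
= 0.4468
= 44.7%

44.7


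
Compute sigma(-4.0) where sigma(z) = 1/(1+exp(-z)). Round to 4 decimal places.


sigmoid(z) = 1 / (1 + exp(-z))
exp(-(-4.0)) = exp(4.0) = 54.5981
1 + 54.5981 = 55.5981
1 / 55.5981 = 0.0180

0.0180


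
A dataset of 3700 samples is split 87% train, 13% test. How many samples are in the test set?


Train samples = 3700 * 87% = 3219
Test samples = 3700 - 3219
= 481

481


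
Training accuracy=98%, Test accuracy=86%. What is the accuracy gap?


Gap = train_accuracy - test_accuracy
= 98 - 86
= 12%
This gap suggests the model is overfitting.

12


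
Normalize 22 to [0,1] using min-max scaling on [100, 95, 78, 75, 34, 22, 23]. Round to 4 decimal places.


Min = 22, Max = 100
Range = 100 - 22 = 78
Scaled = (x - min) / (max - min)
= (22 - 22) / 78
= 0 / 78
= 0.0000

0.0000


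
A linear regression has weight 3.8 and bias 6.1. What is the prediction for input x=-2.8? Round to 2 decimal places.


y = 3.8 * -2.8 + (6.1)
= -10.64 + (6.1)
= -4.54

-4.54


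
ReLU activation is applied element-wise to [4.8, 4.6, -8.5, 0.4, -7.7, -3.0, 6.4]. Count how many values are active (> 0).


ReLU(x) = max(0, x) for each element:
ReLU(4.8) = 4.8
ReLU(4.6) = 4.6
ReLU(-8.5) = 0
ReLU(0.4) = 0.4
ReLU(-7.7) = 0
ReLU(-3.0) = 0
ReLU(6.4) = 6.4
Active neurons (>0): 4

4


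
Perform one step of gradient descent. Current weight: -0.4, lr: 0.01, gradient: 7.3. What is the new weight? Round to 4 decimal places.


w_new = w_old - lr * gradient
= -0.4 - 0.01 * 7.3
= -0.4 - (0.073)
= -0.4730

-0.4730


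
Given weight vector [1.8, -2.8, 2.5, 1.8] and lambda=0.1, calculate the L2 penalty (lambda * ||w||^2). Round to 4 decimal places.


Squaring each weight:
1.8^2 = 3.24
(-2.8)^2 = 7.84
2.5^2 = 6.25
1.8^2 = 3.24
Sum of squares = 20.57
Penalty = 0.1 * 20.57 = 2.0570

2.0570


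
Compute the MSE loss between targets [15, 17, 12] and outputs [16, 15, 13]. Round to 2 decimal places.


Differences: [-1, 2, -1]
Squared errors: [1, 4, 1]
Sum of squared errors = 6
MSE = 6 / 3 = 2.00

2.00


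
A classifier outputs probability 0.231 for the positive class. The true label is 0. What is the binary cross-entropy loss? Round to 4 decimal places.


For y=0: Loss = -log(1-p)
= -log(1 - 0.231)
= -log(0.769)
= -(-0.2627)
= 0.2627

0.2627


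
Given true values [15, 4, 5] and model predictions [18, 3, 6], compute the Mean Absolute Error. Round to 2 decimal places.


Absolute errors: [3, 1, 1]
Sum of absolute errors = 5
MAE = 5 / 3 = 1.67

1.67


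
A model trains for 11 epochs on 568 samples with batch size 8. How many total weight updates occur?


Iterations per epoch = 568 / 8 = 71
Total updates = iterations_per_epoch * epochs
= 71 * 11
= 781

781


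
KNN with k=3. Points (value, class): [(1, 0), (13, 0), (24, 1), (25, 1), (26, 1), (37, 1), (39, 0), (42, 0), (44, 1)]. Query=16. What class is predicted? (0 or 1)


Distances from query 16:
Point 13 (class 0): distance = 3
Point 24 (class 1): distance = 8
Point 25 (class 1): distance = 9
K=3 nearest neighbors: classes = [0, 1, 1]
Votes for class 1: 2 / 3
Majority vote => class 1

1


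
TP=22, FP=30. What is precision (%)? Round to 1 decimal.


Precision = TP / (TP + FP) * 100
= 22 / (22 + 30)
= 22 / 52
= 0.4231
= 42.3%

42.3


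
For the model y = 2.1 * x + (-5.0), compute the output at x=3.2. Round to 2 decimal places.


y = 2.1 * 3.2 + (-5.0)
= 6.72 + (-5.0)
= 1.72

1.72


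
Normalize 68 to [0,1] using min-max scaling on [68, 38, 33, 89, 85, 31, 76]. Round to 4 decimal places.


Min = 31, Max = 89
Range = 89 - 31 = 58
Scaled = (x - min) / (max - min)
= (68 - 31) / 58
= 37 / 58
= 0.6379

0.6379


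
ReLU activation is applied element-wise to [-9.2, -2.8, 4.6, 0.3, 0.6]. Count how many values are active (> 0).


ReLU(x) = max(0, x) for each element:
ReLU(-9.2) = 0
ReLU(-2.8) = 0
ReLU(4.6) = 4.6
ReLU(0.3) = 0.3
ReLU(0.6) = 0.6
Active neurons (>0): 3

3


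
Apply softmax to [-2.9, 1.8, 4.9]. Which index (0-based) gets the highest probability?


Softmax is a monotonic transformation, so it preserves the argmax.
We need to find the index of the maximum logit.
Index 0: -2.9
Index 1: 1.8
Index 2: 4.9
Maximum logit = 4.9 at index 2

2


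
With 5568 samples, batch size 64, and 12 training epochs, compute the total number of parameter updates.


Iterations per epoch = 5568 / 64 = 87
Total updates = iterations_per_epoch * epochs
= 87 * 12
= 1044

1044


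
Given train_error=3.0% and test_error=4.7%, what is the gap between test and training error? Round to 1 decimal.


Generalization gap = test_error - train_error
= 4.7 - 3.0
= 1.7%
A small gap suggests good generalization.

1.7


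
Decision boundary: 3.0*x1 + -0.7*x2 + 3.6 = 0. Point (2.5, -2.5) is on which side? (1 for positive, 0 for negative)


Compute 3.0 * 2.5 + -0.7 * -2.5 + 3.6
= 7.5 + 1.75 + 3.6
= 12.85
Since 12.85 >= 0, the point is on the positive side.

1


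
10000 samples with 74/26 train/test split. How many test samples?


Train samples = 10000 * 74% = 7400
Test samples = 10000 - 7400
= 2600

2600


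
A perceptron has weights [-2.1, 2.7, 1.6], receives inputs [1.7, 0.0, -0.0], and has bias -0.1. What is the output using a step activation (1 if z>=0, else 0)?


z = w . x + b
= -2.1*1.7 + 2.7*0.0 + 1.6*-0.0 + -0.1
= -3.57 + 0.0 + -0.0 + -0.1
= -3.57 + -0.1
= -3.67
Since z = -3.67 < 0, output = 0

0


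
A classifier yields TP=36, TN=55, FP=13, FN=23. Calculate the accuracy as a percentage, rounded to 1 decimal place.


Accuracy = (TP + TN) / (TP + TN + FP + FN) * 100
= (36 + 55) / (36 + 55 + 13 + 23)
= 91 / 127
= 0.7165
= 71.7%

71.7


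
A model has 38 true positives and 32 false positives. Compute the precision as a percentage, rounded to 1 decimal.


Precision = TP / (TP + FP) * 100
= 38 / (38 + 32)
= 38 / 70
= 0.5429
= 54.3%

54.3


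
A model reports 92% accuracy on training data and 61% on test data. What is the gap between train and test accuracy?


Gap = train_accuracy - test_accuracy
= 92 - 61
= 31%
This large gap strongly indicates overfitting.

31


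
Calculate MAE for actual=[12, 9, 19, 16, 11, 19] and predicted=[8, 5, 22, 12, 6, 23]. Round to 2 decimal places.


Absolute errors: [4, 4, 3, 4, 5, 4]
Sum of absolute errors = 24
MAE = 24 / 6 = 4.00

4.00


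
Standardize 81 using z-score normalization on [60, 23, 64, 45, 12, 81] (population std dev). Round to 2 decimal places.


Mean = (60 + 23 + 64 + 45 + 12 + 81) / 6 = 47.5
Variance = sum((x_i - mean)^2) / n = 569.5833
Std = sqrt(569.5833) = 23.8659
Z = (x - mean) / std
= (81 - 47.5) / 23.8659
= 33.5 / 23.8659
= 1.40

1.40


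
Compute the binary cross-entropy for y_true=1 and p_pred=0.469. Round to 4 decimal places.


For y=1: Loss = -log(p)
= -log(0.469)
= -(-0.7572)
= 0.7572

0.7572


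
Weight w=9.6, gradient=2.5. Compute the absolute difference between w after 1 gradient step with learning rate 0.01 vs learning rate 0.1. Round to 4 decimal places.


With lr=0.01: w_new = 9.6 - 0.01 * 2.5 = 9.575
With lr=0.1: w_new = 9.6 - 0.1 * 2.5 = 9.35
Absolute difference = |9.575 - 9.35|
= 0.2250

0.2250


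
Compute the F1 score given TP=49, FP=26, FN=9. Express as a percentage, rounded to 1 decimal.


Precision = TP / (TP + FP) = 49 / 75 = 0.6533
Recall = TP / (TP + FN) = 49 / 58 = 0.8448
F1 = 2 * P * R / (P + R)
= 2 * 0.6533 * 0.8448 / (0.6533 + 0.8448)
= 1.1039 / 1.4982
= 0.7368
As percentage: 73.7%

73.7


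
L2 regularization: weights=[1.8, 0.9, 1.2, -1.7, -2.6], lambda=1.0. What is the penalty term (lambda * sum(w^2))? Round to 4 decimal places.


Squaring each weight:
1.8^2 = 3.24
0.9^2 = 0.81
1.2^2 = 1.44
(-1.7)^2 = 2.89
(-2.6)^2 = 6.76
Sum of squares = 15.14
Penalty = 1.0 * 15.14 = 15.1400

15.1400


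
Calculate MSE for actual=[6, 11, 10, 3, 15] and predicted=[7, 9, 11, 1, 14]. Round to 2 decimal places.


Differences: [-1, 2, -1, 2, 1]
Squared errors: [1, 4, 1, 4, 1]
Sum of squared errors = 11
MSE = 11 / 5 = 2.20

2.20


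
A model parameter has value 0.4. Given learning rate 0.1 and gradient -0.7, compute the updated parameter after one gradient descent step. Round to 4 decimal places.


w_new = w_old - lr * gradient
= 0.4 - 0.1 * -0.7
= 0.4 - (-0.07)
= 0.4700

0.4700


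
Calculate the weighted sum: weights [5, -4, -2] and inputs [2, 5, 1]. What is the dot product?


Element-wise products:
5 * 2 = 10
-4 * 5 = -20
-2 * 1 = -2
Sum = 10 + -20 + -2
= -12

-12


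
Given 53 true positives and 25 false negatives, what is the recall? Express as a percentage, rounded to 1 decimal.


Recall = TP / (TP + FN) * 100
= 53 / (53 + 25)
= 53 / 78
= 0.6795
= 67.9%

67.9


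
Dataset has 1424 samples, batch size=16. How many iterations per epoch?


Iterations per epoch = dataset_size / batch_size
= 1424 / 16
= 89

89


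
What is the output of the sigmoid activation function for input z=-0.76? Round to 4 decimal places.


sigmoid(z) = 1 / (1 + exp(-z))
exp(-(-0.76)) = exp(0.76) = 2.1383
1 + 2.1383 = 3.1383
1 / 3.1383 = 0.3186

0.3186


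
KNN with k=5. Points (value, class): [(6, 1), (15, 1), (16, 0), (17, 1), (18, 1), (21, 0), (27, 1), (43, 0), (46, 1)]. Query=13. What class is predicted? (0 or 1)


Distances from query 13:
Point 15 (class 1): distance = 2
Point 16 (class 0): distance = 3
Point 17 (class 1): distance = 4
Point 18 (class 1): distance = 5
Point 6 (class 1): distance = 7
K=5 nearest neighbors: classes = [1, 0, 1, 1, 1]
Votes for class 1: 4 / 5
Majority vote => class 1

1


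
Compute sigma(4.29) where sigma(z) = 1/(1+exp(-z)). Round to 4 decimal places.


sigmoid(z) = 1 / (1 + exp(-z))
exp(-(4.29)) = exp(-4.29) = 0.0137
1 + 0.0137 = 1.0137
1 / 1.0137 = 0.9865

0.9865


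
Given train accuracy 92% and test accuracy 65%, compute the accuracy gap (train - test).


Gap = train_accuracy - test_accuracy
= 92 - 65
= 27%
This large gap strongly indicates overfitting.

27


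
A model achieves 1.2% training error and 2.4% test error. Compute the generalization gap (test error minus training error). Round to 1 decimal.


Generalization gap = test_error - train_error
= 2.4 - 1.2
= 1.2%
A small gap suggests good generalization.

1.2


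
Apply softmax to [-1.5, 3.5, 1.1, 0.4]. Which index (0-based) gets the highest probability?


Softmax is a monotonic transformation, so it preserves the argmax.
We need to find the index of the maximum logit.
Index 0: -1.5
Index 1: 3.5
Index 2: 1.1
Index 3: 0.4
Maximum logit = 3.5 at index 1

1


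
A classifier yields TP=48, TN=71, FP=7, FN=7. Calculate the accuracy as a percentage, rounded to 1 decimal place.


Accuracy = (TP + TN) / (TP + TN + FP + FN) * 100
= (48 + 71) / (48 + 71 + 7 + 7)
= 119 / 133
= 0.8947
= 89.5%

89.5


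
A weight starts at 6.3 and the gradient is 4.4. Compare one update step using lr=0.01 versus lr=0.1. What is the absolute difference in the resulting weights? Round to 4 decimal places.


With lr=0.01: w_new = 6.3 - 0.01 * 4.4 = 6.256
With lr=0.1: w_new = 6.3 - 0.1 * 4.4 = 5.86
Absolute difference = |6.256 - 5.86|
= 0.3960

0.3960


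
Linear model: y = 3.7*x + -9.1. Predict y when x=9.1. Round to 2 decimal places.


y = 3.7 * 9.1 + (-9.1)
= 33.67 + (-9.1)
= 24.57

24.57


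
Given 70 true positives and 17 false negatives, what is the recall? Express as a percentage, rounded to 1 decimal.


Recall = TP / (TP + FN) * 100
= 70 / (70 + 17)
= 70 / 87
= 0.8046
= 80.5%

80.5


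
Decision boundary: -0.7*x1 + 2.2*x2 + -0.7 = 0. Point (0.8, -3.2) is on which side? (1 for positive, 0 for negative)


Compute -0.7 * 0.8 + 2.2 * -3.2 + -0.7
= -0.56 + -7.04 + -0.7
= -8.3
Since -8.3 < 0, the point is on the negative side.

0


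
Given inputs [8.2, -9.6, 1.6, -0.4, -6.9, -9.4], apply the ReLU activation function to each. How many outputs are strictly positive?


ReLU(x) = max(0, x) for each element:
ReLU(8.2) = 8.2
ReLU(-9.6) = 0
ReLU(1.6) = 1.6
ReLU(-0.4) = 0
ReLU(-6.9) = 0
ReLU(-9.4) = 0
Active neurons (>0): 2

2


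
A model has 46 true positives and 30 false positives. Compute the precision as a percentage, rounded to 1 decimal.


Precision = TP / (TP + FP) * 100
= 46 / (46 + 30)
= 46 / 76
= 0.6053
= 60.5%

60.5


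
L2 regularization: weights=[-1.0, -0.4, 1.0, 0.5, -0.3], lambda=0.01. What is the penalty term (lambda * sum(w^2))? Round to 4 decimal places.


Squaring each weight:
(-1.0)^2 = 1.0
(-0.4)^2 = 0.16
1.0^2 = 1.0
0.5^2 = 0.25
(-0.3)^2 = 0.09
Sum of squares = 2.5
Penalty = 0.01 * 2.5 = 0.0250

0.0250


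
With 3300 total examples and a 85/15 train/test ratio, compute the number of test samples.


Train samples = 3300 * 85% = 2805
Test samples = 3300 - 2805
= 495

495


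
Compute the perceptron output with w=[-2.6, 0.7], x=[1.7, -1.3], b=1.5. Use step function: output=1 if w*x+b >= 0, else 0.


z = w . x + b
= -2.6*1.7 + 0.7*-1.3 + 1.5
= -4.42 + -0.91 + 1.5
= -5.33 + 1.5
= -3.83
Since z = -3.83 < 0, output = 0

0


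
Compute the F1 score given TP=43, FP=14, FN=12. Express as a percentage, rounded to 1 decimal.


Precision = TP / (TP + FP) = 43 / 57 = 0.7544
Recall = TP / (TP + FN) = 43 / 55 = 0.7818
F1 = 2 * P * R / (P + R)
= 2 * 0.7544 * 0.7818 / (0.7544 + 0.7818)
= 1.1796 / 1.5362
= 0.7679
As percentage: 76.8%

76.8


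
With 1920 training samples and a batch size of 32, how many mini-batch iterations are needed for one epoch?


Iterations per epoch = dataset_size / batch_size
= 1920 / 32
= 60

60


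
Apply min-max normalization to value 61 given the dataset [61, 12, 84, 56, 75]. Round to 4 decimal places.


Min = 12, Max = 84
Range = 84 - 12 = 72
Scaled = (x - min) / (max - min)
= (61 - 12) / 72
= 49 / 72
= 0.6806

0.6806


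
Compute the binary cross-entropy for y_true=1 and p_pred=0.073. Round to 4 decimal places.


For y=1: Loss = -log(p)
= -log(0.073)
= -(-2.6173)
= 2.6173

2.6173


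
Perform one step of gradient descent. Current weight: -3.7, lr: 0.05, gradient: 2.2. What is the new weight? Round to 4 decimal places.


w_new = w_old - lr * gradient
= -3.7 - 0.05 * 2.2
= -3.7 - (0.11)
= -3.8100

-3.8100


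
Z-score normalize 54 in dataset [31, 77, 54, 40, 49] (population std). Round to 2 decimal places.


Mean = (31 + 77 + 54 + 40 + 49) / 5 = 50.2
Variance = sum((x_i - mean)^2) / n = 241.36
Std = sqrt(241.36) = 15.5358
Z = (x - mean) / std
= (54 - 50.2) / 15.5358
= 3.8 / 15.5358
= 0.24

0.24


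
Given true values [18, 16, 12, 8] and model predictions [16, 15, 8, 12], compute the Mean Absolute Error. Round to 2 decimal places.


Absolute errors: [2, 1, 4, 4]
Sum of absolute errors = 11
MAE = 11 / 4 = 2.75

2.75


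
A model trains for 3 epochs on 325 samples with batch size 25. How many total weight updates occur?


Iterations per epoch = 325 / 25 = 13
Total updates = iterations_per_epoch * epochs
= 13 * 3
= 39

39


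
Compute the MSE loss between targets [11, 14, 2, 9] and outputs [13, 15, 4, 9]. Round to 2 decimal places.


Differences: [-2, -1, -2, 0]
Squared errors: [4, 1, 4, 0]
Sum of squared errors = 9
MSE = 9 / 4 = 2.25

2.25


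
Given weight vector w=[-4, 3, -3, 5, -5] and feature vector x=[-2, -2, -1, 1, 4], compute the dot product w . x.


Element-wise products:
-4 * -2 = 8
3 * -2 = -6
-3 * -1 = 3
5 * 1 = 5
-5 * 4 = -20
Sum = 8 + -6 + 3 + 5 + -20
= -10

-10


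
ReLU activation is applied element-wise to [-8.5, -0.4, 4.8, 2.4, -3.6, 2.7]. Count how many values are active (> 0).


ReLU(x) = max(0, x) for each element:
ReLU(-8.5) = 0
ReLU(-0.4) = 0
ReLU(4.8) = 4.8
ReLU(2.4) = 2.4
ReLU(-3.6) = 0
ReLU(2.7) = 2.7
Active neurons (>0): 3

3


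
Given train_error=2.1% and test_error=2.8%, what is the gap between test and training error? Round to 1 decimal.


Generalization gap = test_error - train_error
= 2.8 - 2.1
= 0.7%
A small gap suggests good generalization.

0.7


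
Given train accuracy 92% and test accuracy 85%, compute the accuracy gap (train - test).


Gap = train_accuracy - test_accuracy
= 92 - 85
= 7%
This moderate gap may indicate mild overfitting.

7


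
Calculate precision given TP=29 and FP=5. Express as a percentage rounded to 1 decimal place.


Precision = TP / (TP + FP) * 100
= 29 / (29 + 5)
= 29 / 34
= 0.8529
= 85.3%

85.3


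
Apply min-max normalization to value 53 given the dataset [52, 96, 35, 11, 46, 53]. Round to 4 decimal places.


Min = 11, Max = 96
Range = 96 - 11 = 85
Scaled = (x - min) / (max - min)
= (53 - 11) / 85
= 42 / 85
= 0.4941

0.4941


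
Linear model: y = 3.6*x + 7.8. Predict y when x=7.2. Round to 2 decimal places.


y = 3.6 * 7.2 + (7.8)
= 25.92 + (7.8)
= 33.72

33.72


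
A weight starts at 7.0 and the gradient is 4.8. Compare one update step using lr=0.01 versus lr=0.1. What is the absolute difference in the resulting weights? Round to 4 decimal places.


With lr=0.01: w_new = 7.0 - 0.01 * 4.8 = 6.952
With lr=0.1: w_new = 7.0 - 0.1 * 4.8 = 6.52
Absolute difference = |6.952 - 6.52|
= 0.4320

0.4320


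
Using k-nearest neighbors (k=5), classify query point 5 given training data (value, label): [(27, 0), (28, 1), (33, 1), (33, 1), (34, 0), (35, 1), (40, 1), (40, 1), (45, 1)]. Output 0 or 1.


Distances from query 5:
Point 27 (class 0): distance = 22
Point 28 (class 1): distance = 23
Point 33 (class 1): distance = 28
Point 33 (class 1): distance = 28
Point 34 (class 0): distance = 29
K=5 nearest neighbors: classes = [0, 1, 1, 1, 0]
Votes for class 1: 3 / 5
Majority vote => class 1

1


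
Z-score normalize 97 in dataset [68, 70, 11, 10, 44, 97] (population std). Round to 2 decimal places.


Mean = (68 + 70 + 11 + 10 + 44 + 97) / 6 = 50.0
Variance = sum((x_i - mean)^2) / n = 1015.0
Std = sqrt(1015.0) = 31.8591
Z = (x - mean) / std
= (97 - 50.0) / 31.8591
= 47.0 / 31.8591
= 1.48

1.48


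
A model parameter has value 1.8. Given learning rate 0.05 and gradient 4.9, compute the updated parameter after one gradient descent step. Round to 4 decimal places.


w_new = w_old - lr * gradient
= 1.8 - 0.05 * 4.9
= 1.8 - (0.245)
= 1.5550

1.5550


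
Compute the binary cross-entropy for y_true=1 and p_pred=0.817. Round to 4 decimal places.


For y=1: Loss = -log(p)
= -log(0.817)
= -(-0.2021)
= 0.2021

0.2021


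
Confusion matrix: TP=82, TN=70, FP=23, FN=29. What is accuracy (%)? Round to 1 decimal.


Accuracy = (TP + TN) / (TP + TN + FP + FN) * 100
= (82 + 70) / (82 + 70 + 23 + 29)
= 152 / 204
= 0.7451
= 74.5%

74.5


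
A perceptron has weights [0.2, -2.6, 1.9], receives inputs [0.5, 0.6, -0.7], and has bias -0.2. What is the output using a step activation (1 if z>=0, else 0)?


z = w . x + b
= 0.2*0.5 + -2.6*0.6 + 1.9*-0.7 + -0.2
= 0.1 + -1.56 + -1.33 + -0.2
= -2.79 + -0.2
= -2.99
Since z = -2.99 < 0, output = 0

0


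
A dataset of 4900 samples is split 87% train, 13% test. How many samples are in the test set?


Train samples = 4900 * 87% = 4263
Test samples = 4900 - 4263
= 637

637


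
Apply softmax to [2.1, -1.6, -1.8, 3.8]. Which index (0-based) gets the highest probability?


Softmax is a monotonic transformation, so it preserves the argmax.
We need to find the index of the maximum logit.
Index 0: 2.1
Index 1: -1.6
Index 2: -1.8
Index 3: 3.8
Maximum logit = 3.8 at index 3

3


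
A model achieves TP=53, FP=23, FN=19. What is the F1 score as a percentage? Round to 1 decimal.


Precision = TP / (TP + FP) = 53 / 76 = 0.6974
Recall = TP / (TP + FN) = 53 / 72 = 0.7361
F1 = 2 * P * R / (P + R)
= 2 * 0.6974 * 0.7361 / (0.6974 + 0.7361)
= 1.0267 / 1.4335
= 0.7162
As percentage: 71.6%

71.6


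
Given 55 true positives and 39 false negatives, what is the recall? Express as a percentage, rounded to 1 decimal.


Recall = TP / (TP + FN) * 100
= 55 / (55 + 39)
= 55 / 94
= 0.5851
= 58.5%

58.5


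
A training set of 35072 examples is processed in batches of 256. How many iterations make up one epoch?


Iterations per epoch = dataset_size / batch_size
= 35072 / 256
= 137

137


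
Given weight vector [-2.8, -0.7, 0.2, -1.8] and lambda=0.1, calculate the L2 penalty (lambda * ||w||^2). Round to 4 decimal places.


Squaring each weight:
(-2.8)^2 = 7.84
(-0.7)^2 = 0.49
0.2^2 = 0.04
(-1.8)^2 = 3.24
Sum of squares = 11.61
Penalty = 0.1 * 11.61 = 1.1610

1.1610


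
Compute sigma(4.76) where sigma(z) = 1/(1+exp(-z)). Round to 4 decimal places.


sigmoid(z) = 1 / (1 + exp(-z))
exp(-(4.76)) = exp(-4.76) = 0.0086
1 + 0.0086 = 1.0086
1 / 1.0086 = 0.9915

0.9915


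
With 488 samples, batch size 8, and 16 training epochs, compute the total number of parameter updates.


Iterations per epoch = 488 / 8 = 61
Total updates = iterations_per_epoch * epochs
= 61 * 16
= 976

976


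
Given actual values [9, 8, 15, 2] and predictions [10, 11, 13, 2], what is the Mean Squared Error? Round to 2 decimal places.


Differences: [-1, -3, 2, 0]
Squared errors: [1, 9, 4, 0]
Sum of squared errors = 14
MSE = 14 / 4 = 3.50

3.50


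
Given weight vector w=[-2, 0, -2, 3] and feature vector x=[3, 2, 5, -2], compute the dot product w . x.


Element-wise products:
-2 * 3 = -6
0 * 2 = 0
-2 * 5 = -10
3 * -2 = -6
Sum = -6 + 0 + -10 + -6
= -22

-22


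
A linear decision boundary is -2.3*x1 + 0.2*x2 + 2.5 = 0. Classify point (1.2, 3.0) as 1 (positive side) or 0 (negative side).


Compute -2.3 * 1.2 + 0.2 * 3.0 + 2.5
= -2.76 + 0.6 + 2.5
= 0.34
Since 0.34 >= 0, the point is on the positive side.

1


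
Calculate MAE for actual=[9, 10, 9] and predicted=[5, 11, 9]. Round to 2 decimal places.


Absolute errors: [4, 1, 0]
Sum of absolute errors = 5
MAE = 5 / 3 = 1.67

1.67


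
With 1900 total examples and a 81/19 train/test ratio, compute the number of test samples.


Train samples = 1900 * 81% = 1539
Test samples = 1900 - 1539
= 361

361


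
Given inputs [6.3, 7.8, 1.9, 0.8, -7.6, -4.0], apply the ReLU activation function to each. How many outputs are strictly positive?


ReLU(x) = max(0, x) for each element:
ReLU(6.3) = 6.3
ReLU(7.8) = 7.8
ReLU(1.9) = 1.9
ReLU(0.8) = 0.8
ReLU(-7.6) = 0
ReLU(-4.0) = 0
Active neurons (>0): 4

4


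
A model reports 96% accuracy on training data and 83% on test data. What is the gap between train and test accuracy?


Gap = train_accuracy - test_accuracy
= 96 - 83
= 13%
This gap suggests the model is overfitting.

13


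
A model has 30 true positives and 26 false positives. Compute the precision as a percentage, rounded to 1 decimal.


Precision = TP / (TP + FP) * 100
= 30 / (30 + 26)
= 30 / 56
= 0.5357
= 53.6%

53.6


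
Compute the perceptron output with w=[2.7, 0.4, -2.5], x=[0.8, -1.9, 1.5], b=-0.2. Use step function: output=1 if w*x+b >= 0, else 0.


z = w . x + b
= 2.7*0.8 + 0.4*-1.9 + -2.5*1.5 + -0.2
= 2.16 + -0.76 + -3.75 + -0.2
= -2.35 + -0.2
= -2.55
Since z = -2.55 < 0, output = 0

0


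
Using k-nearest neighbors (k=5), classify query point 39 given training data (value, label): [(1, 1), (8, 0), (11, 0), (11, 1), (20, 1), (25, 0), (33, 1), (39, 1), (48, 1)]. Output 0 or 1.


Distances from query 39:
Point 39 (class 1): distance = 0
Point 33 (class 1): distance = 6
Point 48 (class 1): distance = 9
Point 25 (class 0): distance = 14
Point 20 (class 1): distance = 19
K=5 nearest neighbors: classes = [1, 1, 1, 0, 1]
Votes for class 1: 4 / 5
Majority vote => class 1

1


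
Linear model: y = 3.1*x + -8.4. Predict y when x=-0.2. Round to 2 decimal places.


y = 3.1 * -0.2 + (-8.4)
= -0.62 + (-8.4)
= -9.02

-9.02


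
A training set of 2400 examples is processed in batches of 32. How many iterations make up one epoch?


Iterations per epoch = dataset_size / batch_size
= 2400 / 32
= 75

75


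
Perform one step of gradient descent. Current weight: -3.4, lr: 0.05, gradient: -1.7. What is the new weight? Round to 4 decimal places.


w_new = w_old - lr * gradient
= -3.4 - 0.05 * -1.7
= -3.4 - (-0.085)
= -3.3150

-3.3150


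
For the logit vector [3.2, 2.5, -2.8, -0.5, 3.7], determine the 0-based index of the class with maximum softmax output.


Softmax is a monotonic transformation, so it preserves the argmax.
We need to find the index of the maximum logit.
Index 0: 3.2
Index 1: 2.5
Index 2: -2.8
Index 3: -0.5
Index 4: 3.7
Maximum logit = 3.7 at index 4

4


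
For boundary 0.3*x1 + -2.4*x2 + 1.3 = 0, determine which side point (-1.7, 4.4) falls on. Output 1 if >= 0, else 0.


Compute 0.3 * -1.7 + -2.4 * 4.4 + 1.3
= -0.51 + -10.56 + 1.3
= -9.77
Since -9.77 < 0, the point is on the negative side.

0


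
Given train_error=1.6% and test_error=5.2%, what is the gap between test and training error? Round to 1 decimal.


Generalization gap = test_error - train_error
= 5.2 - 1.6
= 3.6%
A moderate gap.

3.6


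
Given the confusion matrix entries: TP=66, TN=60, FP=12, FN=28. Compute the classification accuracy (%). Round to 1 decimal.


Accuracy = (TP + TN) / (TP + TN + FP + FN) * 100
= (66 + 60) / (66 + 60 + 12 + 28)
= 126 / 166
= 0.759
= 75.9%

75.9


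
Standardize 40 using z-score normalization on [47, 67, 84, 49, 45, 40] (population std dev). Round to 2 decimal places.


Mean = (47 + 67 + 84 + 49 + 45 + 40) / 6 = 55.3333
Variance = sum((x_i - mean)^2) / n = 234.8889
Std = sqrt(234.8889) = 15.3261
Z = (x - mean) / std
= (40 - 55.3333) / 15.3261
= -15.3333 / 15.3261
= -1.00

-1.00


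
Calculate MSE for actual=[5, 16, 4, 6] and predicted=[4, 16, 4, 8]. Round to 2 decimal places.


Differences: [1, 0, 0, -2]
Squared errors: [1, 0, 0, 4]
Sum of squared errors = 5
MSE = 5 / 4 = 1.25

1.25


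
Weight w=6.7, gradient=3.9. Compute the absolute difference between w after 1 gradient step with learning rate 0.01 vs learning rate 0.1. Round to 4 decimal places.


With lr=0.01: w_new = 6.7 - 0.01 * 3.9 = 6.661
With lr=0.1: w_new = 6.7 - 0.1 * 3.9 = 6.31
Absolute difference = |6.661 - 6.31|
= 0.3510

0.3510


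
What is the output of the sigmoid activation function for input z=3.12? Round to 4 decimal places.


sigmoid(z) = 1 / (1 + exp(-z))
exp(-(3.12)) = exp(-3.12) = 0.0442
1 + 0.0442 = 1.0442
1 / 1.0442 = 0.9577

0.9577


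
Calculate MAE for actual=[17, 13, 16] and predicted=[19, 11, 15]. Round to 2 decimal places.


Absolute errors: [2, 2, 1]
Sum of absolute errors = 5
MAE = 5 / 3 = 1.67

1.67


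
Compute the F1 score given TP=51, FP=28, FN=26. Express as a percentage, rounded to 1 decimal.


Precision = TP / (TP + FP) = 51 / 79 = 0.6456
Recall = TP / (TP + FN) = 51 / 77 = 0.6623
F1 = 2 * P * R / (P + R)
= 2 * 0.6456 * 0.6623 / (0.6456 + 0.6623)
= 0.8552 / 1.3079
= 0.6538
As percentage: 65.4%

65.4


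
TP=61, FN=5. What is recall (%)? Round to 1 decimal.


Recall = TP / (TP + FN) * 100
= 61 / (61 + 5)
= 61 / 66
= 0.9242
= 92.4%

92.4


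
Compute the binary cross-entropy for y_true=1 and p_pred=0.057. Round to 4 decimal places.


For y=1: Loss = -log(p)
= -log(0.057)
= -(-2.8647)
= 2.8647

2.8647


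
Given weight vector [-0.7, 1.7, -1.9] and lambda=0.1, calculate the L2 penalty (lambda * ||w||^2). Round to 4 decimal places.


Squaring each weight:
(-0.7)^2 = 0.49
1.7^2 = 2.89
(-1.9)^2 = 3.61
Sum of squares = 6.99
Penalty = 0.1 * 6.99 = 0.6990

0.6990


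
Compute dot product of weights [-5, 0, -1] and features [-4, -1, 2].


Element-wise products:
-5 * -4 = 20
0 * -1 = 0
-1 * 2 = -2
Sum = 20 + 0 + -2
= 18

18


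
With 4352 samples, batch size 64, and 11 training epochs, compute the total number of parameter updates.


Iterations per epoch = 4352 / 64 = 68
Total updates = iterations_per_epoch * epochs
= 68 * 11
= 748

748


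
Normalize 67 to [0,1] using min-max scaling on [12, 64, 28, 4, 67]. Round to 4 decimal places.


Min = 4, Max = 67
Range = 67 - 4 = 63
Scaled = (x - min) / (max - min)
= (67 - 4) / 63
= 63 / 63
= 1.0000

1.0000


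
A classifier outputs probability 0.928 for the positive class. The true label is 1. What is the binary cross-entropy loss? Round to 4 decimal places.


For y=1: Loss = -log(p)
= -log(0.928)
= -(-0.0747)
= 0.0747

0.0747


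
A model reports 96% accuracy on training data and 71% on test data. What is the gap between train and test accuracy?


Gap = train_accuracy - test_accuracy
= 96 - 71
= 25%
This large gap strongly indicates overfitting.

25


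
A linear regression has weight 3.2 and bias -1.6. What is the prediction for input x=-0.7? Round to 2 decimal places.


y = 3.2 * -0.7 + (-1.6)
= -2.24 + (-1.6)
= -3.84

-3.84


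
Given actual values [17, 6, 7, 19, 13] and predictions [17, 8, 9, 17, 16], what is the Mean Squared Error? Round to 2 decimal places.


Differences: [0, -2, -2, 2, -3]
Squared errors: [0, 4, 4, 4, 9]
Sum of squared errors = 21
MSE = 21 / 5 = 4.20

4.20


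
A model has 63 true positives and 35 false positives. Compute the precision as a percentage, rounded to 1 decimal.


Precision = TP / (TP + FP) * 100
= 63 / (63 + 35)
= 63 / 98
= 0.6429
= 64.3%

64.3


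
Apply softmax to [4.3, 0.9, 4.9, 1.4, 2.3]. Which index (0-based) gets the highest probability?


Softmax is a monotonic transformation, so it preserves the argmax.
We need to find the index of the maximum logit.
Index 0: 4.3
Index 1: 0.9
Index 2: 4.9
Index 3: 1.4
Index 4: 2.3
Maximum logit = 4.9 at index 2

2


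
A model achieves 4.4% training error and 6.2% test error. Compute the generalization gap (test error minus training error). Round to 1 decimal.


Generalization gap = test_error - train_error
= 6.2 - 4.4
= 1.8%
A small gap suggests good generalization.

1.8


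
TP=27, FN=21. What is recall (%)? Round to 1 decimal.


Recall = TP / (TP + FN) * 100
= 27 / (27 + 21)
= 27 / 48
= 0.5625
= 56.3%

56.3


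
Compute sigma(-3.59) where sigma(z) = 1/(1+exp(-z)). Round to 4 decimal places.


sigmoid(z) = 1 / (1 + exp(-z))
exp(-(-3.59)) = exp(3.59) = 36.2341
1 + 36.2341 = 37.2341
1 / 37.2341 = 0.0269

0.0269


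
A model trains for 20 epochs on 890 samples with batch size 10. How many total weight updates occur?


Iterations per epoch = 890 / 10 = 89
Total updates = iterations_per_epoch * epochs
= 89 * 20
= 1780

1780


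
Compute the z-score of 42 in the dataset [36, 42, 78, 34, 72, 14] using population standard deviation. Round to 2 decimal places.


Mean = (36 + 42 + 78 + 34 + 72 + 14) / 6 = 46.0
Variance = sum((x_i - mean)^2) / n = 497.3333
Std = sqrt(497.3333) = 22.301
Z = (x - mean) / std
= (42 - 46.0) / 22.301
= -4.0 / 22.301
= -0.18

-0.18


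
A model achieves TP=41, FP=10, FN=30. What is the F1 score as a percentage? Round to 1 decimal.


Precision = TP / (TP + FP) = 41 / 51 = 0.8039
Recall = TP / (TP + FN) = 41 / 71 = 0.5775
F1 = 2 * P * R / (P + R)
= 2 * 0.8039 * 0.5775 / (0.8039 + 0.5775)
= 0.9285 / 1.3814
= 0.6721
As percentage: 67.2%

67.2


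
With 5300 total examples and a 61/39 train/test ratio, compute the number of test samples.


Train samples = 5300 * 61% = 3233
Test samples = 5300 - 3233
= 2067

2067


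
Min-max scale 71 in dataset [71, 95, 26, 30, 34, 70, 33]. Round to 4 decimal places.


Min = 26, Max = 95
Range = 95 - 26 = 69
Scaled = (x - min) / (max - min)
= (71 - 26) / 69
= 45 / 69
= 0.6522

0.6522


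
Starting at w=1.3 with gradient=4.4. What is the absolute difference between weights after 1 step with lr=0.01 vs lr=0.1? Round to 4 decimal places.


With lr=0.01: w_new = 1.3 - 0.01 * 4.4 = 1.256
With lr=0.1: w_new = 1.3 - 0.1 * 4.4 = 0.86
Absolute difference = |1.256 - 0.86|
= 0.3960

0.3960


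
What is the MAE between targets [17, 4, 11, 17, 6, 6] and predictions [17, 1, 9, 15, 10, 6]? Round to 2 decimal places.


Absolute errors: [0, 3, 2, 2, 4, 0]
Sum of absolute errors = 11
MAE = 11 / 6 = 1.83

1.83


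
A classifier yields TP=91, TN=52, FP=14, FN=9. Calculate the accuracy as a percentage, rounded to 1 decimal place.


Accuracy = (TP + TN) / (TP + TN + FP + FN) * 100
= (91 + 52) / (91 + 52 + 14 + 9)
= 143 / 166
= 0.8614
= 86.1%

86.1


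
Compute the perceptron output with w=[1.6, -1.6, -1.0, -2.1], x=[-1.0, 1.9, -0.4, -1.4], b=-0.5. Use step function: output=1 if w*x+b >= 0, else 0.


z = w . x + b
= 1.6*-1.0 + -1.6*1.9 + -1.0*-0.4 + -2.1*-1.4 + -0.5
= -1.6 + -3.04 + 0.4 + 2.94 + -0.5
= -1.3 + -0.5
= -1.8
Since z = -1.8 < 0, output = 0

0


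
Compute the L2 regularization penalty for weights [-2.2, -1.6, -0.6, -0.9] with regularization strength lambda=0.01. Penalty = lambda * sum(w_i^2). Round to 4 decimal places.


Squaring each weight:
(-2.2)^2 = 4.84
(-1.6)^2 = 2.56
(-0.6)^2 = 0.36
(-0.9)^2 = 0.81
Sum of squares = 8.57
Penalty = 0.01 * 8.57 = 0.0857

0.0857


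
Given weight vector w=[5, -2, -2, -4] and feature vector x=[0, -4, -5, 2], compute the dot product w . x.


Element-wise products:
5 * 0 = 0
-2 * -4 = 8
-2 * -5 = 10
-4 * 2 = -8
Sum = 0 + 8 + 10 + -8
= 10

10


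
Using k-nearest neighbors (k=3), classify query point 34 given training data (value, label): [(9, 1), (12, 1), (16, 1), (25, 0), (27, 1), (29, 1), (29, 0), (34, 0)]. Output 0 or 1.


Distances from query 34:
Point 34 (class 0): distance = 0
Point 29 (class 0): distance = 5
Point 29 (class 1): distance = 5
K=3 nearest neighbors: classes = [0, 0, 1]
Votes for class 1: 1 / 3
Majority vote => class 0

0


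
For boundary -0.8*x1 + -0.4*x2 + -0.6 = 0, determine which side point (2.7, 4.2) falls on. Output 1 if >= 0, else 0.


Compute -0.8 * 2.7 + -0.4 * 4.2 + -0.6
= -2.16 + -1.68 + -0.6
= -4.44
Since -4.44 < 0, the point is on the negative side.

0


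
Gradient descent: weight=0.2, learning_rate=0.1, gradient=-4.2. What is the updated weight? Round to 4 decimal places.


w_new = w_old - lr * gradient
= 0.2 - 0.1 * -4.2
= 0.2 - (-0.42)
= 0.6200

0.6200


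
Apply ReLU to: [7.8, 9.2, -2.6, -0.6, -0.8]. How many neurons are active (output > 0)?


ReLU(x) = max(0, x) for each element:
ReLU(7.8) = 7.8
ReLU(9.2) = 9.2
ReLU(-2.6) = 0
ReLU(-0.6) = 0
ReLU(-0.8) = 0
Active neurons (>0): 2

2


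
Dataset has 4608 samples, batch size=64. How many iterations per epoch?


Iterations per epoch = dataset_size / batch_size
= 4608 / 64
= 72

72


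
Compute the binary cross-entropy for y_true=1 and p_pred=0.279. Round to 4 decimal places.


For y=1: Loss = -log(p)
= -log(0.279)
= -(-1.2765)
= 1.2765

1.2765


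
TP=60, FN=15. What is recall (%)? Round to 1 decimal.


Recall = TP / (TP + FN) * 100
= 60 / (60 + 15)
= 60 / 75
= 0.8
= 80.0%

80.0


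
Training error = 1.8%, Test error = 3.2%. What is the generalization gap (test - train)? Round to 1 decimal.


Generalization gap = test_error - train_error
= 3.2 - 1.8
= 1.4%
A small gap suggests good generalization.

1.4


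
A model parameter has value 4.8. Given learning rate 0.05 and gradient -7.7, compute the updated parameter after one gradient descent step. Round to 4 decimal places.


w_new = w_old - lr * gradient
= 4.8 - 0.05 * -7.7
= 4.8 - (-0.385)
= 5.1850

5.1850


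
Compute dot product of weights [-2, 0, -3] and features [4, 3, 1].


Element-wise products:
-2 * 4 = -8
0 * 3 = 0
-3 * 1 = -3
Sum = -8 + 0 + -3
= -11

-11


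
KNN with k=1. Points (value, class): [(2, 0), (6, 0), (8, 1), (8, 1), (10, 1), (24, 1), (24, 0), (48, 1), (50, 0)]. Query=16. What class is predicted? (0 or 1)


Distances from query 16:
Point 10 (class 1): distance = 6
K=1 nearest neighbors: classes = [1]
Votes for class 1: 1 / 1
Majority vote => class 1

1


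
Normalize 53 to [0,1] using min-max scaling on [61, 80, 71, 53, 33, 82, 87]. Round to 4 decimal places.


Min = 33, Max = 87
Range = 87 - 33 = 54
Scaled = (x - min) / (max - min)
= (53 - 33) / 54
= 20 / 54
= 0.3704

0.3704


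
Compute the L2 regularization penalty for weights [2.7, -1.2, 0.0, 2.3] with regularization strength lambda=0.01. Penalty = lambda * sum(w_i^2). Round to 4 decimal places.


Squaring each weight:
2.7^2 = 7.29
(-1.2)^2 = 1.44
0.0^2 = 0.0
2.3^2 = 5.29
Sum of squares = 14.02
Penalty = 0.01 * 14.02 = 0.1402

0.1402


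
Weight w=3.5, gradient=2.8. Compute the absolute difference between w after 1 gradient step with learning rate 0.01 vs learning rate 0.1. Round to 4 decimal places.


With lr=0.01: w_new = 3.5 - 0.01 * 2.8 = 3.472
With lr=0.1: w_new = 3.5 - 0.1 * 2.8 = 3.22
Absolute difference = |3.472 - 3.22|
= 0.2520

0.2520


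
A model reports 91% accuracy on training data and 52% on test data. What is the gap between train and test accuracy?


Gap = train_accuracy - test_accuracy
= 91 - 52
= 39%
This large gap strongly indicates overfitting.

39


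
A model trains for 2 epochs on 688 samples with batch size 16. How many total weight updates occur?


Iterations per epoch = 688 / 16 = 43
Total updates = iterations_per_epoch * epochs
= 43 * 2
= 86

86
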